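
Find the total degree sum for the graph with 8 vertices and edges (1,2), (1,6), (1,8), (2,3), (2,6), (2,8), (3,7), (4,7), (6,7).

Step 1: Count edges incident to each vertex:
  deg(1) = 3 (neighbors: 2, 6, 8)
  deg(2) = 4 (neighbors: 1, 3, 6, 8)
  deg(3) = 2 (neighbors: 2, 7)
  deg(4) = 1 (neighbors: 7)
  deg(5) = 0 (neighbors: none)
  deg(6) = 3 (neighbors: 1, 2, 7)
  deg(7) = 3 (neighbors: 3, 4, 6)
  deg(8) = 2 (neighbors: 1, 2)

Step 2: Sum all degrees:
  3 + 4 + 2 + 1 + 0 + 3 + 3 + 2 = 18

Verification: sum of degrees = 2 * |E| = 2 * 9 = 18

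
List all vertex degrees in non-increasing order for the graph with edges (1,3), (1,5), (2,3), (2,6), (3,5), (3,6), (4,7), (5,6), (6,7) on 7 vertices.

Step 1: Count edges incident to each vertex:
  deg(1) = 2 (neighbors: 3, 5)
  deg(2) = 2 (neighbors: 3, 6)
  deg(3) = 4 (neighbors: 1, 2, 5, 6)
  deg(4) = 1 (neighbors: 7)
  deg(5) = 3 (neighbors: 1, 3, 6)
  deg(6) = 4 (neighbors: 2, 3, 5, 7)
  deg(7) = 2 (neighbors: 4, 6)

Step 2: Sort degrees in non-increasing order:
  Degrees: [2, 2, 4, 1, 3, 4, 2] -> sorted: [4, 4, 3, 2, 2, 2, 1]

Degree sequence: [4, 4, 3, 2, 2, 2, 1]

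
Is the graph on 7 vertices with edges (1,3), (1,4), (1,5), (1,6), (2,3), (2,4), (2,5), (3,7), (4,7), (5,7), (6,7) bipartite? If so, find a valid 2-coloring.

Step 1: Attempt 2-coloring using BFS:
  Start at vertex 1, assign color 0
  Color vertex 3 with color 1 (neighbor of 1)
  Color vertex 4 with color 1 (neighbor of 1)
  Color vertex 5 with color 1 (neighbor of 1)
  Color vertex 6 with color 1 (neighbor of 1)
  Color vertex 2 with color 0 (neighbor of 3)
  Color vertex 7 with color 0 (neighbor of 3)

Step 2: 2-coloring succeeded. No conflicts found.
  Set A (color 0): {1, 2, 7}
  Set B (color 1): {3, 4, 5, 6}

The graph is bipartite with partition {1, 2, 7}, {3, 4, 5, 6}.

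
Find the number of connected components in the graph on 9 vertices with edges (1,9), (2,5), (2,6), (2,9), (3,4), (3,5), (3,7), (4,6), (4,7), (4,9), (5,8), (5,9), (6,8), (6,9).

Step 1: Build adjacency list from edges:
  1: 9
  2: 5, 6, 9
  3: 4, 5, 7
  4: 3, 6, 7, 9
  5: 2, 3, 8, 9
  6: 2, 4, 8, 9
  7: 3, 4
  8: 5, 6
  9: 1, 2, 4, 5, 6

Step 2: Run BFS/DFS from vertex 1:
  Visited: {1, 9, 2, 4, 5, 6, 3, 7, 8}
  Reached 9 of 9 vertices

Step 3: All 9 vertices reached from vertex 1, so the graph is connected.
Number of connected components: 1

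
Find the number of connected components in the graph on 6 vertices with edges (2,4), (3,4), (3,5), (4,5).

Step 1: Build adjacency list from edges:
  1: (none)
  2: 4
  3: 4, 5
  4: 2, 3, 5
  5: 3, 4
  6: (none)

Step 2: Run BFS/DFS from vertex 1:
  Visited: {1}
  Reached 1 of 6 vertices

Step 3: Only 1 of 6 vertices reached. Graph is disconnected.
Connected components: {1}, {2, 3, 4, 5}, {6}
Number of connected components: 3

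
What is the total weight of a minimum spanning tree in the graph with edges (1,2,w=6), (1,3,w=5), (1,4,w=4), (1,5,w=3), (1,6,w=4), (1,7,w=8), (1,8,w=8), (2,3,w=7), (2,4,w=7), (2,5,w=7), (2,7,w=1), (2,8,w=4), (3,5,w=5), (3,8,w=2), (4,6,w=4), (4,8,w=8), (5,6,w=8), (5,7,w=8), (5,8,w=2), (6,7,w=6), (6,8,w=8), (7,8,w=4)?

Apply Kruskal's algorithm (sort edges by weight, add if no cycle):

Sorted edges by weight:
  (2,7) w=1
  (3,8) w=2
  (5,8) w=2
  (1,5) w=3
  (1,4) w=4
  (1,6) w=4
  (2,8) w=4
  (4,6) w=4
  (7,8) w=4
  (1,3) w=5
  (3,5) w=5
  (1,2) w=6
  (6,7) w=6
  (2,4) w=7
  (2,5) w=7
  (2,3) w=7
  (1,7) w=8
  (1,8) w=8
  (4,8) w=8
  (5,6) w=8
  (5,7) w=8
  (6,8) w=8

Add edge (2,7) w=1 -- no cycle. Running total: 1
Add edge (3,8) w=2 -- no cycle. Running total: 3
Add edge (5,8) w=2 -- no cycle. Running total: 5
Add edge (1,5) w=3 -- no cycle. Running total: 8
Add edge (1,4) w=4 -- no cycle. Running total: 12
Add edge (1,6) w=4 -- no cycle. Running total: 16
Add edge (2,8) w=4 -- no cycle. Running total: 20

MST edges: (2,7,w=1), (3,8,w=2), (5,8,w=2), (1,5,w=3), (1,4,w=4), (1,6,w=4), (2,8,w=4)
Total MST weight: 1 + 2 + 2 + 3 + 4 + 4 + 4 = 20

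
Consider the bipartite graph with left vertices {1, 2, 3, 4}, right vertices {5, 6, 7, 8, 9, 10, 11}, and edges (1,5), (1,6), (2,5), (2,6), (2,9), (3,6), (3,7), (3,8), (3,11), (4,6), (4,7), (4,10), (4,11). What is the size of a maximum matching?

Step 1: List the neighbors of each left vertex:
  1: 5, 6
  2: 5, 6, 9
  3: 6, 7, 8, 11
  4: 6, 7, 10, 11

Step 2: Greedily match left vertices, then look for augmenting paths:
  Match 1 -- 5
  Match 2 -- 6
  Match 3 -- 7
  Match 4 -- 10
  No augmenting path remains.

Step 3: Verify this is maximum:
  Matching size 4 = min(|L|, |R|) = min(4, 7), which is an upper bound, so this matching is maximum.

Maximum matching: {(1,5), (2,6), (3,7), (4,10)}
Size: 4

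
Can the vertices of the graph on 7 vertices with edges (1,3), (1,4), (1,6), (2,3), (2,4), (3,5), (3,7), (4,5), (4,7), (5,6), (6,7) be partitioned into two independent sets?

Step 1: Attempt 2-coloring using BFS:
  Start at vertex 1, assign color 0
  Color vertex 3 with color 1 (neighbor of 1)
  Color vertex 4 with color 1 (neighbor of 1)
  Color vertex 6 with color 1 (neighbor of 1)
  Color vertex 2 with color 0 (neighbor of 3)
  Color vertex 5 with color 0 (neighbor of 3)
  Color vertex 7 with color 0 (neighbor of 3)

Step 2: 2-coloring succeeded. No conflicts found.
  Set A (color 0): {1, 2, 5, 7}
  Set B (color 1): {3, 4, 6}

The graph is bipartite with partition {1, 2, 5, 7}, {3, 4, 6}.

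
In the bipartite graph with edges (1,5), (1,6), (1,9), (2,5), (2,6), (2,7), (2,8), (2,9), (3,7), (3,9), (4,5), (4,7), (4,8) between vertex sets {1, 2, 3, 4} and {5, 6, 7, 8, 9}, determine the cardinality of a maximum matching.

Step 1: List the neighbors of each left vertex:
  1: 5, 6, 9
  2: 5, 6, 7, 8, 9
  3: 7, 9
  4: 5, 7, 8

Step 2: Greedily match left vertices, then look for augmenting paths:
  Match 1 -- 5
  Match 2 -- 6
  Match 3 -- 7
  Match 4 -- 8
  No augmenting path remains.

Step 3: Verify this is maximum:
  Matching size 4 = min(|L|, |R|) = min(4, 5), which is an upper bound, so this matching is maximum.

Maximum matching: {(1,5), (2,6), (3,7), (4,8)}
Size: 4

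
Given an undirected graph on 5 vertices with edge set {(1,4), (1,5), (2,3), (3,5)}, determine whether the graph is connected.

Step 1: Build adjacency list from edges:
  1: 4, 5
  2: 3
  3: 2, 5
  4: 1
  5: 1, 3

Step 2: Run BFS/DFS from vertex 1:
  Visited: {1, 4, 5, 3, 2}
  Reached 5 of 5 vertices

Step 3: All 5 vertices reached from vertex 1, so the graph is connected.
Answer: Yes, the graph is connected.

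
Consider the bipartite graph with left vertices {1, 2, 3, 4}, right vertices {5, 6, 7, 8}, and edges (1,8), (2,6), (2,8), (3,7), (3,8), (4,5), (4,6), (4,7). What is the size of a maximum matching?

Step 1: List the neighbors of each left vertex:
  1: 8
  2: 6, 8
  3: 7, 8
  4: 5, 6, 7

Step 2: Greedily match left vertices, then look for augmenting paths:
  Match 1 -- 8
  Match 2 -- 6
  Match 3 -- 7
  Match 4 -- 5
  No augmenting path remains.

Step 3: Verify this is maximum:
  Matching size 4 = min(|L|, |R|) = min(4, 4), which is an upper bound, so this matching is maximum.

Maximum matching: {(1,8), (2,6), (3,7), (4,5)}
Size: 4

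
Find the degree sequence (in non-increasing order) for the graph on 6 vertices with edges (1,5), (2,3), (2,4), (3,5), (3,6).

Step 1: Count edges incident to each vertex:
  deg(1) = 1 (neighbors: 5)
  deg(2) = 2 (neighbors: 3, 4)
  deg(3) = 3 (neighbors: 2, 5, 6)
  deg(4) = 1 (neighbors: 2)
  deg(5) = 2 (neighbors: 1, 3)
  deg(6) = 1 (neighbors: 3)

Step 2: Sort degrees in non-increasing order:
  Degrees: [1, 2, 3, 1, 2, 1] -> sorted: [3, 2, 2, 1, 1, 1]

Degree sequence: [3, 2, 2, 1, 1, 1]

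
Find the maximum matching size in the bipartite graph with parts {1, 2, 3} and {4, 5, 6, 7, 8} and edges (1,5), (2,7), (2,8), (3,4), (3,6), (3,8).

Step 1: List the neighbors of each left vertex:
  1: 5
  2: 7, 8
  3: 4, 6, 8

Step 2: Greedily match left vertices, then look for augmenting paths:
  Match 1 -- 5
  Match 2 -- 7
  Match 3 -- 4
  No augmenting path remains.

Step 3: Verify this is maximum:
  Matching size 3 = min(|L|, |R|) = min(3, 5), which is an upper bound, so this matching is maximum.

Maximum matching: {(1,5), (2,7), (3,4)}
Size: 3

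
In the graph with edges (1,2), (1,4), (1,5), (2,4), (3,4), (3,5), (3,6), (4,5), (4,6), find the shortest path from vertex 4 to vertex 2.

Step 1: Build adjacency list:
  1: 2, 4, 5
  2: 1, 4
  3: 4, 5, 6
  4: 1, 2, 3, 5, 6
  5: 1, 3, 4
  6: 3, 4

Step 2: BFS from vertex 4 to find shortest path to 2:
  vertex 1 reached at distance 1
  vertex 2 reached at distance 1

Step 3: Shortest path: 4 -> 2
Path length: 1 edge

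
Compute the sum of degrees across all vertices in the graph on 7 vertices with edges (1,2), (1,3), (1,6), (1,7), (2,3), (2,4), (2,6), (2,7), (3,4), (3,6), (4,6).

Step 1: Count edges incident to each vertex:
  deg(1) = 4 (neighbors: 2, 3, 6, 7)
  deg(2) = 5 (neighbors: 1, 3, 4, 6, 7)
  deg(3) = 4 (neighbors: 1, 2, 4, 6)
  deg(4) = 3 (neighbors: 2, 3, 6)
  deg(5) = 0 (neighbors: none)
  deg(6) = 4 (neighbors: 1, 2, 3, 4)
  deg(7) = 2 (neighbors: 1, 2)

Step 2: Sum all degrees:
  4 + 5 + 4 + 3 + 0 + 4 + 2 = 22

Verification: sum of degrees = 2 * |E| = 2 * 11 = 22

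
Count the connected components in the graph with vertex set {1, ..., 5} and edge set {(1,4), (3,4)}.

Step 1: Build adjacency list from edges:
  1: 4
  2: (none)
  3: 4
  4: 1, 3
  5: (none)

Step 2: Run BFS/DFS from vertex 1:
  Visited: {1, 4, 3}
  Reached 3 of 5 vertices

Step 3: Only 3 of 5 vertices reached. Graph is disconnected.
Connected components: {1, 3, 4}, {2}, {5}
Number of connected components: 3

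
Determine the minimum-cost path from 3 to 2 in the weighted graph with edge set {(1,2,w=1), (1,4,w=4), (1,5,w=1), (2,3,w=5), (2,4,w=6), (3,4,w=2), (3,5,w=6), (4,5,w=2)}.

Step 1: Build adjacency list with weights:
  1: 2(w=1), 4(w=4), 5(w=1)
  2: 1(w=1), 3(w=5), 4(w=6)
  3: 2(w=5), 4(w=2), 5(w=6)
  4: 1(w=4), 2(w=6), 3(w=2), 5(w=2)
  5: 1(w=1), 3(w=6), 4(w=2)

Step 2: Apply Dijkstra's algorithm from vertex 3:
  Visit vertex 3 (distance=0)
    Update dist[2] = 5
    Update dist[4] = 2
    Update dist[5] = 6
  Visit vertex 4 (distance=2)
    Update dist[1] = 6
    Update dist[5] = 4
  Visit vertex 5 (distance=4)
    Update dist[1] = 5
  Visit vertex 1 (distance=5)
  Visit vertex 2 (distance=5)

Step 3: Shortest path: 3 -> 2
Total weight: 5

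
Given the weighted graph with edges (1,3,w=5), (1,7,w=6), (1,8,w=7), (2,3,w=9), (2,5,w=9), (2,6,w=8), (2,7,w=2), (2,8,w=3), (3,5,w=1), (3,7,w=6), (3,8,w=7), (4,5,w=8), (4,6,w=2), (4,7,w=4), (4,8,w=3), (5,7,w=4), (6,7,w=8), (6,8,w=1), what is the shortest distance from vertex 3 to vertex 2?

Step 1: Build adjacency list with weights:
  1: 3(w=5), 7(w=6), 8(w=7)
  2: 3(w=9), 5(w=9), 6(w=8), 7(w=2), 8(w=3)
  3: 1(w=5), 2(w=9), 5(w=1), 7(w=6), 8(w=7)
  4: 5(w=8), 6(w=2), 7(w=4), 8(w=3)
  5: 2(w=9), 3(w=1), 4(w=8), 7(w=4)
  6: 2(w=8), 4(w=2), 7(w=8), 8(w=1)
  7: 1(w=6), 2(w=2), 3(w=6), 4(w=4), 5(w=4), 6(w=8)
  8: 1(w=7), 2(w=3), 3(w=7), 4(w=3), 6(w=1)

Step 2: Apply Dijkstra's algorithm from vertex 3:
  Visit vertex 3 (distance=0)
    Update dist[1] = 5
    Update dist[2] = 9
    Update dist[5] = 1
    Update dist[7] = 6
    Update dist[8] = 7
  Visit vertex 5 (distance=1)
    Update dist[4] = 9
    Update dist[7] = 5
  Visit vertex 1 (distance=5)
  Visit vertex 7 (distance=5)
    Update dist[2] = 7
    Update dist[6] = 13
  Visit vertex 2 (distance=7)

Step 3: Shortest path: 3 -> 5 -> 7 -> 2
Total weight: 1 + 4 + 2 = 7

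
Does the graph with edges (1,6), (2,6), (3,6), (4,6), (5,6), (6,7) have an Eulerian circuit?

Step 1: Find the degree of each vertex:
  deg(1) = 1
  deg(2) = 1
  deg(3) = 1
  deg(4) = 1
  deg(5) = 1
  deg(6) = 6
  deg(7) = 1

Step 2: Count vertices with odd degree:
  Odd-degree vertices: 1, 2, 3, 4, 5, 7 (6 total)

Step 3: Apply Euler's theorem:
  - Eulerian circuit exists iff graph is connected and all vertices have even degree
  - Eulerian path exists iff graph is connected and has 0 or 2 odd-degree vertices

Graph has 6 odd-degree vertices (need 0 or 2).
Neither Eulerian path nor Eulerian circuit exists.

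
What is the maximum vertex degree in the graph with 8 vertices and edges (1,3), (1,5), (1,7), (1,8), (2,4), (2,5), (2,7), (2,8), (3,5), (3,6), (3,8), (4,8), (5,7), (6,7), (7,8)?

Step 1: Count edges incident to each vertex:
  deg(1) = 4 (neighbors: 3, 5, 7, 8)
  deg(2) = 4 (neighbors: 4, 5, 7, 8)
  deg(3) = 4 (neighbors: 1, 5, 6, 8)
  deg(4) = 2 (neighbors: 2, 8)
  deg(5) = 4 (neighbors: 1, 2, 3, 7)
  deg(6) = 2 (neighbors: 3, 7)
  deg(7) = 5 (neighbors: 1, 2, 5, 6, 8)
  deg(8) = 5 (neighbors: 1, 2, 3, 4, 7)

Step 2: Find maximum:
  max(4, 4, 4, 2, 4, 2, 5, 5) = 5 (vertex 7)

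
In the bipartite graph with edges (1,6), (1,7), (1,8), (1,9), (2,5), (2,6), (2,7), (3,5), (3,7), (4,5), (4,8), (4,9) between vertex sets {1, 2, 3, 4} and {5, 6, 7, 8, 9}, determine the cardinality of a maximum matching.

Step 1: List the neighbors of each left vertex:
  1: 6, 7, 8, 9
  2: 5, 6, 7
  3: 5, 7
  4: 5, 8, 9

Step 2: Greedily match left vertices, then look for augmenting paths:
  Match 1 -- 6
  Match 2 -- 5
  Match 3 -- 7
  Match 4 -- 8
  No augmenting path remains.

Step 3: Verify this is maximum:
  Matching size 4 = min(|L|, |R|) = min(4, 5), which is an upper bound, so this matching is maximum.

Maximum matching: {(1,6), (2,5), (3,7), (4,8)}
Size: 4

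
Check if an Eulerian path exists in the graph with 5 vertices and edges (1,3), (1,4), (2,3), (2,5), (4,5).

Step 1: Find the degree of each vertex:
  deg(1) = 2
  deg(2) = 2
  deg(3) = 2
  deg(4) = 2
  deg(5) = 2

Step 2: Count vertices with odd degree:
  All vertices have even degree (0 odd-degree vertices)

Step 3: Apply Euler's theorem:
  - Eulerian circuit exists iff graph is connected and all vertices have even degree
  - Eulerian path exists iff graph is connected and has 0 or 2 odd-degree vertices

Graph is connected with 0 odd-degree vertices.
Both Eulerian circuit and Eulerian path exist.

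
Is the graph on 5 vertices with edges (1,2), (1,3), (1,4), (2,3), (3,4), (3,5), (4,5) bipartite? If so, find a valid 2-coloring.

Step 1: Attempt 2-coloring using BFS:
  Start at vertex 1, assign color 0
  Color vertex 2 with color 1 (neighbor of 1)
  Color vertex 3 with color 1 (neighbor of 1)
  Color vertex 4 with color 1 (neighbor of 1)

Step 2: Conflict found! Vertices 2 and 3 are adjacent but have the same color.
This means the graph contains an odd cycle.

The graph is NOT bipartite.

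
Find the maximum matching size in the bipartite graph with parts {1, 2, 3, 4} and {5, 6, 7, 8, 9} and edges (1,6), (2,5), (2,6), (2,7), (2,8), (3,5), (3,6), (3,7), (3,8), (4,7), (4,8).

Step 1: List the neighbors of each left vertex:
  1: 6
  2: 5, 6, 7, 8
  3: 5, 6, 7, 8
  4: 7, 8

Step 2: Greedily match left vertices, then look for augmenting paths:
  Match 1 -- 6
  Match 2 -- 5
  Match 3 -- 7
  Match 4 -- 8
  No augmenting path remains.

Step 3: Verify this is maximum:
  Matching size 4 = min(|L|, |R|) = min(4, 5), which is an upper bound, so this matching is maximum.

Maximum matching: {(1,6), (2,5), (3,7), (4,8)}
Size: 4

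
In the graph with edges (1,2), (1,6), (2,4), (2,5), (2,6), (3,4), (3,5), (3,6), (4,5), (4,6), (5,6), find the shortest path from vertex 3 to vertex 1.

Step 1: Build adjacency list:
  1: 2, 6
  2: 1, 4, 5, 6
  3: 4, 5, 6
  4: 2, 3, 5, 6
  5: 2, 3, 4, 6
  6: 1, 2, 3, 4, 5

Step 2: BFS from vertex 3 to find shortest path to 1:
  vertex 4 reached at distance 1
  vertex 5 reached at distance 1
  vertex 6 reached at distance 1
  vertex 2 reached at distance 2
  vertex 1 reached at distance 2

Step 3: Shortest path: 3 -> 6 -> 1
Path length: 2 edges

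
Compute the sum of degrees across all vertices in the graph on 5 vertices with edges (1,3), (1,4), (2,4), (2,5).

Step 1: Count edges incident to each vertex:
  deg(1) = 2 (neighbors: 3, 4)
  deg(2) = 2 (neighbors: 4, 5)
  deg(3) = 1 (neighbors: 1)
  deg(4) = 2 (neighbors: 1, 2)
  deg(5) = 1 (neighbors: 2)

Step 2: Sum all degrees:
  2 + 2 + 1 + 2 + 1 = 8

Verification: sum of degrees = 2 * |E| = 2 * 4 = 8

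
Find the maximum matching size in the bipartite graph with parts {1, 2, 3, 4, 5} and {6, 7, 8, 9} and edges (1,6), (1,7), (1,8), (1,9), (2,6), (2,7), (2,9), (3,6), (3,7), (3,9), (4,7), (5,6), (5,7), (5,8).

Step 1: List the neighbors of each left vertex:
  1: 6, 7, 8, 9
  2: 6, 7, 9
  3: 6, 7, 9
  4: 7
  5: 6, 7, 8

Step 2: Greedily match left vertices, then look for augmenting paths:
  Match 1 -- 6
  Match 2 -- 7
  Match 3 -- 9
  Match 5 -- 8
  No augmenting path remains.

Step 3: Verify this is maximum:
  Matching size 4 = min(|L|, |R|) = min(5, 4), which is an upper bound, so this matching is maximum.

Maximum matching: {(1,6), (2,7), (3,9), (5,8)}
Size: 4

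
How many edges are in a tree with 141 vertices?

A tree on n vertices always has exactly n - 1 edges.
For n = 141: edges = 141 - 1 = 140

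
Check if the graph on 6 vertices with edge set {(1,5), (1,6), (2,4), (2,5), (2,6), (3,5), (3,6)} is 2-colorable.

Step 1: Attempt 2-coloring using BFS:
  Start at vertex 1, assign color 0
  Color vertex 5 with color 1 (neighbor of 1)
  Color vertex 6 with color 1 (neighbor of 1)
  Color vertex 2 with color 0 (neighbor of 5)
  Color vertex 3 with color 0 (neighbor of 5)
  Color vertex 4 with color 1 (neighbor of 2)

Step 2: 2-coloring succeeded. No conflicts found.
  Set A (color 0): {1, 2, 3}
  Set B (color 1): {4, 5, 6}

The graph is bipartite with partition {1, 2, 3}, {4, 5, 6}.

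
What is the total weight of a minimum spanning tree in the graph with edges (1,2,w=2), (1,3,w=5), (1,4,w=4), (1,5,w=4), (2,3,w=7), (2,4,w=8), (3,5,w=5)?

Apply Kruskal's algorithm (sort edges by weight, add if no cycle):

Sorted edges by weight:
  (1,2) w=2
  (1,4) w=4
  (1,5) w=4
  (1,3) w=5
  (3,5) w=5
  (2,3) w=7
  (2,4) w=8

Add edge (1,2) w=2 -- no cycle. Running total: 2
Add edge (1,4) w=4 -- no cycle. Running total: 6
Add edge (1,5) w=4 -- no cycle. Running total: 10
Add edge (1,3) w=5 -- no cycle. Running total: 15

MST edges: (1,2,w=2), (1,4,w=4), (1,5,w=4), (1,3,w=5)
Total MST weight: 2 + 4 + 4 + 5 = 15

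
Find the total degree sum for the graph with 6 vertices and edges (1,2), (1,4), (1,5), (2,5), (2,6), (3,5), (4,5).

Step 1: Count edges incident to each vertex:
  deg(1) = 3 (neighbors: 2, 4, 5)
  deg(2) = 3 (neighbors: 1, 5, 6)
  deg(3) = 1 (neighbors: 5)
  deg(4) = 2 (neighbors: 1, 5)
  deg(5) = 4 (neighbors: 1, 2, 3, 4)
  deg(6) = 1 (neighbors: 2)

Step 2: Sum all degrees:
  3 + 3 + 1 + 2 + 4 + 1 = 14

Verification: sum of degrees = 2 * |E| = 2 * 7 = 14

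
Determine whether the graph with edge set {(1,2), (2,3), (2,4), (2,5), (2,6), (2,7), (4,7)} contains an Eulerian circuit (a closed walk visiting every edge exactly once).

Step 1: Find the degree of each vertex:
  deg(1) = 1
  deg(2) = 6
  deg(3) = 1
  deg(4) = 2
  deg(5) = 1
  deg(6) = 1
  deg(7) = 2

Step 2: Count vertices with odd degree:
  Odd-degree vertices: 1, 3, 5, 6 (4 total)

Step 3: Apply Euler's theorem:
  - Eulerian circuit exists iff graph is connected and all vertices have even degree
  - Eulerian path exists iff graph is connected and has 0 or 2 odd-degree vertices

Graph has 4 odd-degree vertices (need 0 or 2).
Neither Eulerian path nor Eulerian circuit exists.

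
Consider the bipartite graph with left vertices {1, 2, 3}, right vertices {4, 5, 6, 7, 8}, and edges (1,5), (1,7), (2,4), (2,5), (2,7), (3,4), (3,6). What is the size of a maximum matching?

Step 1: List the neighbors of each left vertex:
  1: 5, 7
  2: 4, 5, 7
  3: 4, 6

Step 2: Greedily match left vertices, then look for augmenting paths:
  Match 1 -- 5
  Match 2 -- 4
  Match 3 -- 6
  No augmenting path remains.

Step 3: Verify this is maximum:
  Matching size 3 = min(|L|, |R|) = min(3, 5), which is an upper bound, so this matching is maximum.

Maximum matching: {(1,5), (2,4), (3,6)}
Size: 3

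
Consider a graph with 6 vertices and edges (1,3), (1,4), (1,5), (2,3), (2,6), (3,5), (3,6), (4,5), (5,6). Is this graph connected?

Step 1: Build adjacency list from edges:
  1: 3, 4, 5
  2: 3, 6
  3: 1, 2, 5, 6
  4: 1, 5
  5: 1, 3, 4, 6
  6: 2, 3, 5

Step 2: Run BFS/DFS from vertex 1:
  Visited: {1, 3, 4, 5, 2, 6}
  Reached 6 of 6 vertices

Step 3: All 6 vertices reached from vertex 1, so the graph is connected.
Answer: Yes, the graph is connected.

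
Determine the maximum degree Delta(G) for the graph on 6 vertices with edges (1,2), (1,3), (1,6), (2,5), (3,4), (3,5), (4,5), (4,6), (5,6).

Step 1: Count edges incident to each vertex:
  deg(1) = 3 (neighbors: 2, 3, 6)
  deg(2) = 2 (neighbors: 1, 5)
  deg(3) = 3 (neighbors: 1, 4, 5)
  deg(4) = 3 (neighbors: 3, 5, 6)
  deg(5) = 4 (neighbors: 2, 3, 4, 6)
  deg(6) = 3 (neighbors: 1, 4, 5)

Step 2: Find maximum:
  max(3, 2, 3, 3, 4, 3) = 4 (vertex 5)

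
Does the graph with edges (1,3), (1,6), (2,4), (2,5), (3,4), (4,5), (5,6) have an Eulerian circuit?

Step 1: Find the degree of each vertex:
  deg(1) = 2
  deg(2) = 2
  deg(3) = 2
  deg(4) = 3
  deg(5) = 3
  deg(6) = 2

Step 2: Count vertices with odd degree:
  Odd-degree vertices: 4, 5 (2 total)

Step 3: Apply Euler's theorem:
  - Eulerian circuit exists iff graph is connected and all vertices have even degree
  - Eulerian path exists iff graph is connected and has 0 or 2 odd-degree vertices

Graph is connected with exactly 2 odd-degree vertices (4, 5).
Eulerian path exists (starting and ending at the odd-degree vertices), but no Eulerian circuit.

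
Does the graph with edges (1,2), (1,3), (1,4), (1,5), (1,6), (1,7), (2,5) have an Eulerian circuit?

Step 1: Find the degree of each vertex:
  deg(1) = 6
  deg(2) = 2
  deg(3) = 1
  deg(4) = 1
  deg(5) = 2
  deg(6) = 1
  deg(7) = 1

Step 2: Count vertices with odd degree:
  Odd-degree vertices: 3, 4, 6, 7 (4 total)

Step 3: Apply Euler's theorem:
  - Eulerian circuit exists iff graph is connected and all vertices have even degree
  - Eulerian path exists iff graph is connected and has 0 or 2 odd-degree vertices

Graph has 4 odd-degree vertices (need 0 or 2).
Neither Eulerian path nor Eulerian circuit exists.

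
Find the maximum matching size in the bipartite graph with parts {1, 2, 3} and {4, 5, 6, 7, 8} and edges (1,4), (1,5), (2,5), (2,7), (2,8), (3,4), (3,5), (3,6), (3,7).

Step 1: List the neighbors of each left vertex:
  1: 4, 5
  2: 5, 7, 8
  3: 4, 5, 6, 7

Step 2: Greedily match left vertices, then look for augmenting paths:
  Match 1 -- 4
  Match 2 -- 5
  Match 3 -- 6
  No augmenting path remains.

Step 3: Verify this is maximum:
  Matching size 3 = min(|L|, |R|) = min(3, 5), which is an upper bound, so this matching is maximum.

Maximum matching: {(1,4), (2,5), (3,6)}
Size: 3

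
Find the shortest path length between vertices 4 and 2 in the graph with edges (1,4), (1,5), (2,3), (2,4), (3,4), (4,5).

Step 1: Build adjacency list:
  1: 4, 5
  2: 3, 4
  3: 2, 4
  4: 1, 2, 3, 5
  5: 1, 4

Step 2: BFS from vertex 4 to find shortest path to 2:
  vertex 1 reached at distance 1
  vertex 2 reached at distance 1

Step 3: Shortest path: 4 -> 2
Path length: 1 edge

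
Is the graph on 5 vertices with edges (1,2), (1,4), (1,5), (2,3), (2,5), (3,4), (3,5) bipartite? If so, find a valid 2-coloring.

Step 1: Attempt 2-coloring using BFS:
  Start at vertex 1, assign color 0
  Color vertex 2 with color 1 (neighbor of 1)
  Color vertex 4 with color 1 (neighbor of 1)
  Color vertex 5 with color 1 (neighbor of 1)
  Color vertex 3 with color 0 (neighbor of 2)

Step 2: Conflict found! Vertices 2 and 5 are adjacent but have the same color.
This means the graph contains an odd cycle.

The graph is NOT bipartite.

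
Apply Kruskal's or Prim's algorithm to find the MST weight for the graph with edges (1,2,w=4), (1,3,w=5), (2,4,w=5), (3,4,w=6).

Apply Kruskal's algorithm (sort edges by weight, add if no cycle):

Sorted edges by weight:
  (1,2) w=4
  (1,3) w=5
  (2,4) w=5
  (3,4) w=6

Add edge (1,2) w=4 -- no cycle. Running total: 4
Add edge (1,3) w=5 -- no cycle. Running total: 9
Add edge (2,4) w=5 -- no cycle. Running total: 14

MST edges: (1,2,w=4), (1,3,w=5), (2,4,w=5)
Total MST weight: 4 + 5 + 5 = 14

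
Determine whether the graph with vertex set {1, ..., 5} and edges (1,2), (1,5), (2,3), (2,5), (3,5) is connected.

Step 1: Build adjacency list from edges:
  1: 2, 5
  2: 1, 3, 5
  3: 2, 5
  4: (none)
  5: 1, 2, 3

Step 2: Run BFS/DFS from vertex 1:
  Visited: {1, 2, 5, 3}
  Reached 4 of 5 vertices

Step 3: Only 4 of 5 vertices reached. Graph is disconnected.
Connected components: {1, 2, 3, 5}, {4}
Answer: No, the graph is not connected (2 components).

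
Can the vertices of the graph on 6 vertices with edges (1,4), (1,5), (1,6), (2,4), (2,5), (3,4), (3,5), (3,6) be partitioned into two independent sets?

Step 1: Attempt 2-coloring using BFS:
  Start at vertex 1, assign color 0
  Color vertex 4 with color 1 (neighbor of 1)
  Color vertex 5 with color 1 (neighbor of 1)
  Color vertex 6 with color 1 (neighbor of 1)
  Color vertex 2 with color 0 (neighbor of 4)
  Color vertex 3 with color 0 (neighbor of 4)

Step 2: 2-coloring succeeded. No conflicts found.
  Set A (color 0): {1, 2, 3}
  Set B (color 1): {4, 5, 6}

The graph is bipartite with partition {1, 2, 3}, {4, 5, 6}.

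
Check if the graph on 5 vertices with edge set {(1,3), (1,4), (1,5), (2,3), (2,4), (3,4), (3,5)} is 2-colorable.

Step 1: Attempt 2-coloring using BFS:
  Start at vertex 1, assign color 0
  Color vertex 3 with color 1 (neighbor of 1)
  Color vertex 4 with color 1 (neighbor of 1)
  Color vertex 5 with color 1 (neighbor of 1)
  Color vertex 2 with color 0 (neighbor of 3)

Step 2: Conflict found! Vertices 3 and 4 are adjacent but have the same color.
This means the graph contains an odd cycle.

The graph is NOT bipartite.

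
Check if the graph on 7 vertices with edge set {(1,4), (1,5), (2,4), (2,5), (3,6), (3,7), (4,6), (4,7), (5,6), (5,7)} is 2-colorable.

Step 1: Attempt 2-coloring using BFS:
  Start at vertex 1, assign color 0
  Color vertex 4 with color 1 (neighbor of 1)
  Color vertex 5 with color 1 (neighbor of 1)
  Color vertex 2 with color 0 (neighbor of 4)
  Color vertex 6 with color 0 (neighbor of 4)
  Color vertex 7 with color 0 (neighbor of 4)
  Color vertex 3 with color 1 (neighbor of 6)

Step 2: 2-coloring succeeded. No conflicts found.
  Set A (color 0): {1, 2, 6, 7}
  Set B (color 1): {3, 4, 5}

The graph is bipartite with partition {1, 2, 6, 7}, {3, 4, 5}.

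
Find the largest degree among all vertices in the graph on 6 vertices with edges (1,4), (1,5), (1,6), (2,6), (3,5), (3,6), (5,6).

Step 1: Count edges incident to each vertex:
  deg(1) = 3 (neighbors: 4, 5, 6)
  deg(2) = 1 (neighbors: 6)
  deg(3) = 2 (neighbors: 5, 6)
  deg(4) = 1 (neighbors: 1)
  deg(5) = 3 (neighbors: 1, 3, 6)
  deg(6) = 4 (neighbors: 1, 2, 3, 5)

Step 2: Find maximum:
  max(3, 1, 2, 1, 3, 4) = 4 (vertex 6)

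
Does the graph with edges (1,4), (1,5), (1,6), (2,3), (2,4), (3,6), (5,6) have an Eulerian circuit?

Step 1: Find the degree of each vertex:
  deg(1) = 3
  deg(2) = 2
  deg(3) = 2
  deg(4) = 2
  deg(5) = 2
  deg(6) = 3

Step 2: Count vertices with odd degree:
  Odd-degree vertices: 1, 6 (2 total)

Step 3: Apply Euler's theorem:
  - Eulerian circuit exists iff graph is connected and all vertices have even degree
  - Eulerian path exists iff graph is connected and has 0 or 2 odd-degree vertices

Graph is connected with exactly 2 odd-degree vertices (1, 6).
Eulerian path exists (starting and ending at the odd-degree vertices), but no Eulerian circuit.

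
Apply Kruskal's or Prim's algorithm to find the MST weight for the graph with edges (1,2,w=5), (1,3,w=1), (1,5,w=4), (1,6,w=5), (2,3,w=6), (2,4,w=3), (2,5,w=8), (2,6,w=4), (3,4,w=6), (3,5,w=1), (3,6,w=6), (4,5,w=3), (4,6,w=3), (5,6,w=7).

Apply Kruskal's algorithm (sort edges by weight, add if no cycle):

Sorted edges by weight:
  (1,3) w=1
  (3,5) w=1
  (2,4) w=3
  (4,5) w=3
  (4,6) w=3
  (1,5) w=4
  (2,6) w=4
  (1,2) w=5
  (1,6) w=5
  (2,3) w=6
  (3,4) w=6
  (3,6) w=6
  (5,6) w=7
  (2,5) w=8

Add edge (1,3) w=1 -- no cycle. Running total: 1
Add edge (3,5) w=1 -- no cycle. Running total: 2
Add edge (2,4) w=3 -- no cycle. Running total: 5
Add edge (4,5) w=3 -- no cycle. Running total: 8
Add edge (4,6) w=3 -- no cycle. Running total: 11

MST edges: (1,3,w=1), (3,5,w=1), (2,4,w=3), (4,5,w=3), (4,6,w=3)
Total MST weight: 1 + 1 + 3 + 3 + 3 = 11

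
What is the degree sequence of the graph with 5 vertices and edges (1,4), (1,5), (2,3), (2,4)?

Step 1: Count edges incident to each vertex:
  deg(1) = 2 (neighbors: 4, 5)
  deg(2) = 2 (neighbors: 3, 4)
  deg(3) = 1 (neighbors: 2)
  deg(4) = 2 (neighbors: 1, 2)
  deg(5) = 1 (neighbors: 1)

Step 2: Sort degrees in non-increasing order:
  Degrees: [2, 2, 1, 2, 1] -> sorted: [2, 2, 2, 1, 1]

Degree sequence: [2, 2, 2, 1, 1]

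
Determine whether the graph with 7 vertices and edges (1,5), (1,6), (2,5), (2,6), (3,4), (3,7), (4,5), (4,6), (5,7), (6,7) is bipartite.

Step 1: Attempt 2-coloring using BFS:
  Start at vertex 1, assign color 0
  Color vertex 5 with color 1 (neighbor of 1)
  Color vertex 6 with color 1 (neighbor of 1)
  Color vertex 2 with color 0 (neighbor of 5)
  Color vertex 4 with color 0 (neighbor of 5)
  Color vertex 7 with color 0 (neighbor of 5)
  Color vertex 3 with color 1 (neighbor of 4)

Step 2: 2-coloring succeeded. No conflicts found.
  Set A (color 0): {1, 2, 4, 7}
  Set B (color 1): {3, 5, 6}

The graph is bipartite with partition {1, 2, 4, 7}, {3, 5, 6}.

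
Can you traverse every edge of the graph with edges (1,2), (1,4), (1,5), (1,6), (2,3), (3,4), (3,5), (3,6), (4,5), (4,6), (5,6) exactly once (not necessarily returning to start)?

Step 1: Find the degree of each vertex:
  deg(1) = 4
  deg(2) = 2
  deg(3) = 4
  deg(4) = 4
  deg(5) = 4
  deg(6) = 4

Step 2: Count vertices with odd degree:
  All vertices have even degree (0 odd-degree vertices)

Step 3: Apply Euler's theorem:
  - Eulerian circuit exists iff graph is connected and all vertices have even degree
  - Eulerian path exists iff graph is connected and has 0 or 2 odd-degree vertices

Graph is connected with 0 odd-degree vertices.
Both Eulerian circuit and Eulerian path exist.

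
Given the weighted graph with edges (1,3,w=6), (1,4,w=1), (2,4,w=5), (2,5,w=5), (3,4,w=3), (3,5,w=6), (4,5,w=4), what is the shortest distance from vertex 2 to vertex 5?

Step 1: Build adjacency list with weights:
  1: 3(w=6), 4(w=1)
  2: 4(w=5), 5(w=5)
  3: 1(w=6), 4(w=3), 5(w=6)
  4: 1(w=1), 2(w=5), 3(w=3), 5(w=4)
  5: 2(w=5), 3(w=6), 4(w=4)

Step 2: Apply Dijkstra's algorithm from vertex 2:
  Visit vertex 2 (distance=0)
    Update dist[4] = 5
    Update dist[5] = 5
  Visit vertex 4 (distance=5)
    Update dist[1] = 6
    Update dist[3] = 8
  Visit vertex 5 (distance=5)

Step 3: Shortest path: 2 -> 5
Total weight: 5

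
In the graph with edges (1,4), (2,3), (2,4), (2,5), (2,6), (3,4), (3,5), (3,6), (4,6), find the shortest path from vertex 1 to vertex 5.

Step 1: Build adjacency list:
  1: 4
  2: 3, 4, 5, 6
  3: 2, 4, 5, 6
  4: 1, 2, 3, 6
  5: 2, 3
  6: 2, 3, 4

Step 2: BFS from vertex 1 to find shortest path to 5:
  vertex 4 reached at distance 1
  vertex 2 reached at distance 2
  vertex 3 reached at distance 2
  vertex 6 reached at distance 2
  vertex 5 reached at distance 3

Step 3: Shortest path: 1 -> 4 -> 3 -> 5
Path length: 3 edges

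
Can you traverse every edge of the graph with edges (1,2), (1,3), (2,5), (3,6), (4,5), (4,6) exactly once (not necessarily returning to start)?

Step 1: Find the degree of each vertex:
  deg(1) = 2
  deg(2) = 2
  deg(3) = 2
  deg(4) = 2
  deg(5) = 2
  deg(6) = 2

Step 2: Count vertices with odd degree:
  All vertices have even degree (0 odd-degree vertices)

Step 3: Apply Euler's theorem:
  - Eulerian circuit exists iff graph is connected and all vertices have even degree
  - Eulerian path exists iff graph is connected and has 0 or 2 odd-degree vertices

Graph is connected with 0 odd-degree vertices.
Both Eulerian circuit and Eulerian path exist.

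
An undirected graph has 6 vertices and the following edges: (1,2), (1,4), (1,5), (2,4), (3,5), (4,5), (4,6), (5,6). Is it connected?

Step 1: Build adjacency list from edges:
  1: 2, 4, 5
  2: 1, 4
  3: 5
  4: 1, 2, 5, 6
  5: 1, 3, 4, 6
  6: 4, 5

Step 2: Run BFS/DFS from vertex 1:
  Visited: {1, 2, 4, 5, 6, 3}
  Reached 6 of 6 vertices

Step 3: All 6 vertices reached from vertex 1, so the graph is connected.
Answer: Yes, the graph is connected.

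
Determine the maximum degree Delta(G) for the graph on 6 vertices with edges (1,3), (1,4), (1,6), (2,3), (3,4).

Step 1: Count edges incident to each vertex:
  deg(1) = 3 (neighbors: 3, 4, 6)
  deg(2) = 1 (neighbors: 3)
  deg(3) = 3 (neighbors: 1, 2, 4)
  deg(4) = 2 (neighbors: 1, 3)
  deg(5) = 0 (neighbors: none)
  deg(6) = 1 (neighbors: 1)

Step 2: Find maximum:
  max(3, 1, 3, 2, 0, 1) = 3 (vertex 1)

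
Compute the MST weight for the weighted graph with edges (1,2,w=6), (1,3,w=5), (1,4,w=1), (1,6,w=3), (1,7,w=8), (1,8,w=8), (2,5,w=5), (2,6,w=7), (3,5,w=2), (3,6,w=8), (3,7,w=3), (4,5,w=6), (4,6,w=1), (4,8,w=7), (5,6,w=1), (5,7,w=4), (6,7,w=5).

Apply Kruskal's algorithm (sort edges by weight, add if no cycle):

Sorted edges by weight:
  (1,4) w=1
  (4,6) w=1
  (5,6) w=1
  (3,5) w=2
  (1,6) w=3
  (3,7) w=3
  (5,7) w=4
  (1,3) w=5
  (2,5) w=5
  (6,7) w=5
  (1,2) w=6
  (4,5) w=6
  (2,6) w=7
  (4,8) w=7
  (1,8) w=8
  (1,7) w=8
  (3,6) w=8

Add edge (1,4) w=1 -- no cycle. Running total: 1
Add edge (4,6) w=1 -- no cycle. Running total: 2
Add edge (5,6) w=1 -- no cycle. Running total: 3
Add edge (3,5) w=2 -- no cycle. Running total: 5
Skip edge (1,6) w=3 -- would create cycle
Add edge (3,7) w=3 -- no cycle. Running total: 8
Skip edge (5,7) w=4 -- would create cycle
Skip edge (1,3) w=5 -- would create cycle
Add edge (2,5) w=5 -- no cycle. Running total: 13
Skip edge (6,7) w=5 -- would create cycle
Skip edge (1,2) w=6 -- would create cycle
Skip edge (4,5) w=6 -- would create cycle
Skip edge (2,6) w=7 -- would create cycle
Add edge (4,8) w=7 -- no cycle. Running total: 20

MST edges: (1,4,w=1), (4,6,w=1), (5,6,w=1), (3,5,w=2), (3,7,w=3), (2,5,w=5), (4,8,w=7)
Total MST weight: 1 + 1 + 1 + 2 + 3 + 5 + 7 = 20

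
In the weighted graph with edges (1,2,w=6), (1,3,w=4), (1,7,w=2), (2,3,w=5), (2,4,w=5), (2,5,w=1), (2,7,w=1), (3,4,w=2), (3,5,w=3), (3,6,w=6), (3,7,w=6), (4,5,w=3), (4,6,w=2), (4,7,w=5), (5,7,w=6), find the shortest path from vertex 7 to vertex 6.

Step 1: Build adjacency list with weights:
  1: 2(w=6), 3(w=4), 7(w=2)
  2: 1(w=6), 3(w=5), 4(w=5), 5(w=1), 7(w=1)
  3: 1(w=4), 2(w=5), 4(w=2), 5(w=3), 6(w=6), 7(w=6)
  4: 2(w=5), 3(w=2), 5(w=3), 6(w=2), 7(w=5)
  5: 2(w=1), 3(w=3), 4(w=3), 7(w=6)
  6: 3(w=6), 4(w=2)
  7: 1(w=2), 2(w=1), 3(w=6), 4(w=5), 5(w=6)

Step 2: Apply Dijkstra's algorithm from vertex 7:
  Visit vertex 7 (distance=0)
    Update dist[1] = 2
    Update dist[2] = 1
    Update dist[3] = 6
    Update dist[4] = 5
    Update dist[5] = 6
  Visit vertex 2 (distance=1)
    Update dist[5] = 2
  Visit vertex 1 (distance=2)
  Visit vertex 5 (distance=2)
    Update dist[3] = 5
  Visit vertex 3 (distance=5)
    Update dist[6] = 11
  Visit vertex 4 (distance=5)
    Update dist[6] = 7
  Visit vertex 6 (distance=7)

Step 3: Shortest path: 7 -> 4 -> 6
Total weight: 5 + 2 = 7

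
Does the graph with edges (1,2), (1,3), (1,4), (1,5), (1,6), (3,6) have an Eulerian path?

Step 1: Find the degree of each vertex:
  deg(1) = 5
  deg(2) = 1
  deg(3) = 2
  deg(4) = 1
  deg(5) = 1
  deg(6) = 2

Step 2: Count vertices with odd degree:
  Odd-degree vertices: 1, 2, 4, 5 (4 total)

Step 3: Apply Euler's theorem:
  - Eulerian circuit exists iff graph is connected and all vertices have even degree
  - Eulerian path exists iff graph is connected and has 0 or 2 odd-degree vertices

Graph has 4 odd-degree vertices (need 0 or 2).
Neither Eulerian path nor Eulerian circuit exists.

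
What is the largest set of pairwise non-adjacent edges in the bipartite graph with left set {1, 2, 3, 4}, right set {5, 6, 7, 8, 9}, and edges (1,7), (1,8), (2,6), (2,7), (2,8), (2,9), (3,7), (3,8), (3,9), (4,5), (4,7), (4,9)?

Step 1: List the neighbors of each left vertex:
  1: 7, 8
  2: 6, 7, 8, 9
  3: 7, 8, 9
  4: 5, 7, 9

Step 2: Greedily match left vertices, then look for augmenting paths:
  Match 1 -- 7
  Match 2 -- 6
  Match 3 -- 8
  Match 4 -- 5
  No augmenting path remains.

Step 3: Verify this is maximum:
  Matching size 4 = min(|L|, |R|) = min(4, 5), which is an upper bound, so this matching is maximum.

Maximum matching: {(1,7), (2,6), (3,8), (4,5)}
Size: 4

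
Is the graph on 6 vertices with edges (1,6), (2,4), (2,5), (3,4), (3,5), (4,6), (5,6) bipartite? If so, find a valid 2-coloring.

Step 1: Attempt 2-coloring using BFS:
  Start at vertex 1, assign color 0
  Color vertex 6 with color 1 (neighbor of 1)
  Color vertex 4 with color 0 (neighbor of 6)
  Color vertex 5 with color 0 (neighbor of 6)
  Color vertex 2 with color 1 (neighbor of 4)
  Color vertex 3 with color 1 (neighbor of 4)

Step 2: 2-coloring succeeded. No conflicts found.
  Set A (color 0): {1, 4, 5}
  Set B (color 1): {2, 3, 6}

The graph is bipartite with partition {1, 4, 5}, {2, 3, 6}.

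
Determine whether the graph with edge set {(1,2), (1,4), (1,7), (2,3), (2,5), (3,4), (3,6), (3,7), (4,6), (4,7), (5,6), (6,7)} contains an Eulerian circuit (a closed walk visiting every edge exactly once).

Step 1: Find the degree of each vertex:
  deg(1) = 3
  deg(2) = 3
  deg(3) = 4
  deg(4) = 4
  deg(5) = 2
  deg(6) = 4
  deg(7) = 4

Step 2: Count vertices with odd degree:
  Odd-degree vertices: 1, 2 (2 total)

Step 3: Apply Euler's theorem:
  - Eulerian circuit exists iff graph is connected and all vertices have even degree
  - Eulerian path exists iff graph is connected and has 0 or 2 odd-degree vertices

Graph is connected with exactly 2 odd-degree vertices (1, 2).
Eulerian path exists (starting and ending at the odd-degree vertices), but no Eulerian circuit.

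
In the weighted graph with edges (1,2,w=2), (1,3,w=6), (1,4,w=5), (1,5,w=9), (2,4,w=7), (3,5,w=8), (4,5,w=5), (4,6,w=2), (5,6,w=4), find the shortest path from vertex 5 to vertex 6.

Step 1: Build adjacency list with weights:
  1: 2(w=2), 3(w=6), 4(w=5), 5(w=9)
  2: 1(w=2), 4(w=7)
  3: 1(w=6), 5(w=8)
  4: 1(w=5), 2(w=7), 5(w=5), 6(w=2)
  5: 1(w=9), 3(w=8), 4(w=5), 6(w=4)
  6: 4(w=2), 5(w=4)

Step 2: Apply Dijkstra's algorithm from vertex 5:
  Visit vertex 5 (distance=0)
    Update dist[1] = 9
    Update dist[3] = 8
    Update dist[4] = 5
    Update dist[6] = 4
  Visit vertex 6 (distance=4)

Step 3: Shortest path: 5 -> 6
Total weight: 4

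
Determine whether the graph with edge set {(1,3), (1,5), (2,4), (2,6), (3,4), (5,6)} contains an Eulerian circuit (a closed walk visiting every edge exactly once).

Step 1: Find the degree of each vertex:
  deg(1) = 2
  deg(2) = 2
  deg(3) = 2
  deg(4) = 2
  deg(5) = 2
  deg(6) = 2

Step 2: Count vertices with odd degree:
  All vertices have even degree (0 odd-degree vertices)

Step 3: Apply Euler's theorem:
  - Eulerian circuit exists iff graph is connected and all vertices have even degree
  - Eulerian path exists iff graph is connected and has 0 or 2 odd-degree vertices

Graph is connected with 0 odd-degree vertices.
Both Eulerian circuit and Eulerian path exist.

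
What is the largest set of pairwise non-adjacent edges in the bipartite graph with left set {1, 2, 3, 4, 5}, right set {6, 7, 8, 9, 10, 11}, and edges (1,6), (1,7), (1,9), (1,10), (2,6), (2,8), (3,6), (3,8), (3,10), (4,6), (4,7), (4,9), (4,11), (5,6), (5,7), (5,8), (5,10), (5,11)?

Step 1: List the neighbors of each left vertex:
  1: 6, 7, 9, 10
  2: 6, 8
  3: 6, 8, 10
  4: 6, 7, 9, 11
  5: 6, 7, 8, 10, 11

Step 2: Greedily match left vertices, then look for augmenting paths:
  Match 1 -- 6
  Match 2 -- 8
  Match 3 -- 10
  Match 4 -- 7
  Match 5 -- 11
  No augmenting path remains.

Step 3: Verify this is maximum:
  Matching size 5 = min(|L|, |R|) = min(5, 6), which is an upper bound, so this matching is maximum.

Maximum matching: {(1,6), (2,8), (3,10), (4,7), (5,11)}
Size: 5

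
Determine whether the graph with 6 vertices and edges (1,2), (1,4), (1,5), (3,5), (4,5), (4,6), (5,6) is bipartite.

Step 1: Attempt 2-coloring using BFS:
  Start at vertex 1, assign color 0
  Color vertex 2 with color 1 (neighbor of 1)
  Color vertex 4 with color 1 (neighbor of 1)
  Color vertex 5 with color 1 (neighbor of 1)

Step 2: Conflict found! Vertices 4 and 5 are adjacent but have the same color.
This means the graph contains an odd cycle.

The graph is NOT bipartite.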